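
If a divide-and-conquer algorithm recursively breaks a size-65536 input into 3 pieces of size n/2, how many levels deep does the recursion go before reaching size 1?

For divide and conquer with division factor 2:

Problem sizes at each level:
Level 0: 65536
Level 1: 32768
Level 2: 16384
Level 3: 8192
Level 4: 4096
Level 5: 2048
Level 6: 1024
Level 7: 512
Level 8: 256
Level 9: 128
Level 10: 64
Level 11: 32
Level 12: 16
Level 13: 8
Level 14: 4
Level 15: 2
Level 16: 1

The root is level 0 and the size-1 base case is level 16 (the tree spans levels 0 through 16, i.e. 17 levels counting the root), so the depth is the number of divisions: log_2(65536) = 16

The recursion tree depth is log_2(65536) = 16. At each level, the problem size is divided by 2, so it takes 16 divisions to reduce to a base case of size 1. The algorithm makes 3 recursive calls at each level.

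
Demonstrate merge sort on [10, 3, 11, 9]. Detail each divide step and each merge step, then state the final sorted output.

Merge sort trace:

Split: [10, 3, 11, 9] -> [10, 3] and [11, 9]
  Split: [10, 3] -> [10] and [3]
  Merge: [10] + [3] -> [3, 10]
  Split: [11, 9] -> [11] and [9]
  Merge: [11] + [9] -> [9, 11]
Merge: [3, 10] + [9, 11] -> [3, 9, 10, 11]

Final sorted array: [3, 9, 10, 11]

The merge sort proceeds by recursively splitting the array and merging sorted halves.
After all merges, the sorted array is [3, 9, 10, 11].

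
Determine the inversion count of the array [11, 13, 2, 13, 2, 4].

Finding inversions in [11, 13, 2, 13, 2, 4]:

(0, 2): arr[0]=11 > arr[2]=2
(0, 4): arr[0]=11 > arr[4]=2
(0, 5): arr[0]=11 > arr[5]=4
(1, 2): arr[1]=13 > arr[2]=2
(1, 4): arr[1]=13 > arr[4]=2
(1, 5): arr[1]=13 > arr[5]=4
(3, 4): arr[3]=13 > arr[4]=2
(3, 5): arr[3]=13 > arr[5]=4

Total inversions: 8

The array has 8 inversion(s): (0,2), (0,4), (0,5), (1,2), (1,4), (1,5), (3,4), (3,5). Each pair (i,j) satisfies i < j and arr[i] > arr[j].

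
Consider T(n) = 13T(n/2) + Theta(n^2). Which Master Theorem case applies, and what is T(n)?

Master Theorem for T(n) = 13T(n/2) + O(n^2):

a = 13, b = 2, c = 2
log_b(a) = log_2(13) = 3.7004

Case 1: c = 2 < log_2(13) = 3.7004
T(n) = O(n^(log_2 13))

For T(n) = 13T(n/2) + O(n^2): log_2(13) = 3.7004. This is Case 1 of the Master Theorem (c < log_b(a), work dominated by leaves), giving O(n^(log_2 13)).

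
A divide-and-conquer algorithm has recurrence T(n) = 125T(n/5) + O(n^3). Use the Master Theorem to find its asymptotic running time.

Master Theorem for T(n) = 125T(n/5) + O(n^3):

a = 125, b = 5, c = 3
log_b(a) = log_5(125) = 3.0000

Case 2: c = 3 = log_5(125) = 3.0000
T(n) = O(n^3 log n) = O(n^3 log n)

For T(n) = 125T(n/5) + O(n^3): log_5(125) = 3.0000. This is Case 2 of the Master Theorem (c = log_b(a), equal work at all levels), giving O(n^3 log n).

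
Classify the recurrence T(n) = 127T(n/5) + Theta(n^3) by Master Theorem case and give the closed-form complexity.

Master Theorem for T(n) = 127T(n/5) + O(n^3):

a = 127, b = 5, c = 3
log_b(a) = log_5(127) = 3.0099

Case 1: c = 3 < log_5(127) = 3.0099
T(n) = O(n^(log_5 127))

For T(n) = 127T(n/5) + O(n^3): log_5(127) = 3.0099. This is Case 1 of the Master Theorem (c < log_b(a), work dominated by leaves), giving O(n^(log_5 127)).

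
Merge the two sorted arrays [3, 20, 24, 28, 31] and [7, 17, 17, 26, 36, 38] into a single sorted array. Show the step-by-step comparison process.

Merging process:

Compare 3 vs 7: take 3 from left. Merged: [3]
Compare 20 vs 7: take 7 from right. Merged: [3, 7]
Compare 20 vs 17: take 17 from right. Merged: [3, 7, 17]
Compare 20 vs 17: take 17 from right. Merged: [3, 7, 17, 17]
Compare 20 vs 26: take 20 from left. Merged: [3, 7, 17, 17, 20]
Compare 24 vs 26: take 24 from left. Merged: [3, 7, 17, 17, 20, 24]
Compare 28 vs 26: take 26 from right. Merged: [3, 7, 17, 17, 20, 24, 26]
Compare 28 vs 36: take 28 from left. Merged: [3, 7, 17, 17, 20, 24, 26, 28]
Compare 31 vs 36: take 31 from left. Merged: [3, 7, 17, 17, 20, 24, 26, 28, 31]
Append remaining from right: [36, 38]. Merged: [3, 7, 17, 17, 20, 24, 26, 28, 31, 36, 38]

Final merged array: [3, 7, 17, 17, 20, 24, 26, 28, 31, 36, 38]
Total comparisons: 9

The merged array is [3, 7, 17, 17, 20, 24, 26, 28, 31, 36, 38], requiring 9 comparisons. The merge step runs in O(n) time where n is the total number of elements.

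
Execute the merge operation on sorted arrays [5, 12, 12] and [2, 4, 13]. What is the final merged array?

Merging process:

Compare 5 vs 2: take 2 from right. Merged: [2]
Compare 5 vs 4: take 4 from right. Merged: [2, 4]
Compare 5 vs 13: take 5 from left. Merged: [2, 4, 5]
Compare 12 vs 13: take 12 from left. Merged: [2, 4, 5, 12]
Compare 12 vs 13: take 12 from left. Merged: [2, 4, 5, 12, 12]
Append remaining from right: [13]. Merged: [2, 4, 5, 12, 12, 13]

Final merged array: [2, 4, 5, 12, 12, 13]
Total comparisons: 5

The merged array is [2, 4, 5, 12, 12, 13], requiring 5 comparisons. The merge step runs in O(n) time where n is the total number of elements.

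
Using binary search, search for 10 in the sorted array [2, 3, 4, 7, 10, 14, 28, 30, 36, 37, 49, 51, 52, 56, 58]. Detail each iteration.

Binary search for 10 in [2, 3, 4, 7, 10, 14, 28, 30, 36, 37, 49, 51, 52, 56, 58]:

lo=0, hi=14, mid=7, arr[mid]=30 -> 30 > 10, search left half
lo=0, hi=6, mid=3, arr[mid]=7 -> 7 < 10, search right half
lo=4, hi=6, mid=5, arr[mid]=14 -> 14 > 10, search left half
lo=4, hi=4, mid=4, arr[mid]=10 -> Found target at index 4!

Binary search finds 10 at index 4 after 4 comparisons. The search repeatedly halves the search space by comparing with the middle element.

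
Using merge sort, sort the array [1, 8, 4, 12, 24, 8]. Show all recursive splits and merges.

Merge sort trace:

Split: [1, 8, 4, 12, 24, 8] -> [1, 8, 4] and [12, 24, 8]
  Split: [1, 8, 4] -> [1] and [8, 4]
    Split: [8, 4] -> [8] and [4]
    Merge: [8] + [4] -> [4, 8]
  Merge: [1] + [4, 8] -> [1, 4, 8]
  Split: [12, 24, 8] -> [12] and [24, 8]
    Split: [24, 8] -> [24] and [8]
    Merge: [24] + [8] -> [8, 24]
  Merge: [12] + [8, 24] -> [8, 12, 24]
Merge: [1, 4, 8] + [8, 12, 24] -> [1, 4, 8, 8, 12, 24]

Final sorted array: [1, 4, 8, 8, 12, 24]

The merge sort proceeds by recursively splitting the array and merging sorted halves.
After all merges, the sorted array is [1, 4, 8, 8, 12, 24].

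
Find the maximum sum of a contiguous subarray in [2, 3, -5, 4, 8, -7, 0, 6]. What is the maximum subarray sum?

Using Kadane's algorithm on [2, 3, -5, 4, 8, -7, 0, 6]:

Scanning through the array:
Position 1 (value 3): max_ending_here = 5, max_so_far = 5
Position 2 (value -5): max_ending_here = 0, max_so_far = 5
Position 3 (value 4): max_ending_here = 4, max_so_far = 5
Position 4 (value 8): max_ending_here = 12, max_so_far = 12
Position 5 (value -7): max_ending_here = 5, max_so_far = 12
Position 6 (value 0): max_ending_here = 5, max_so_far = 12
Position 7 (value 6): max_ending_here = 11, max_so_far = 12

Maximum subarray: [2, 3, -5, 4, 8]
Maximum sum: 12

The maximum subarray is [2, 3, -5, 4, 8] with sum 12. This subarray runs from index 0 to index 4.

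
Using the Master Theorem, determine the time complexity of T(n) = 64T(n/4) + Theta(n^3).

Master Theorem for T(n) = 64T(n/4) + O(n^3):

a = 64, b = 4, c = 3
log_b(a) = log_4(64) = 3.0000

Case 2: c = 3 = log_4(64) = 3.0000
T(n) = O(n^3 log n) = O(n^3 log n)

For T(n) = 64T(n/4) + O(n^3): log_4(64) = 3.0000. This is Case 2 of the Master Theorem (c = log_b(a), equal work at all levels), giving O(n^3 log n).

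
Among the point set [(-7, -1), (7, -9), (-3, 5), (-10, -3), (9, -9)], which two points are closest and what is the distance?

Computing all pairwise distances among 5 points:

d((-7, -1), (7, -9)) = 16.1245
d((-7, -1), (-3, 5)) = 7.2111
d((-7, -1), (-10, -3)) = 3.6056
d((-7, -1), (9, -9)) = 17.8885
d((7, -9), (-3, 5)) = 17.2047
d((7, -9), (-10, -3)) = 18.0278
d((7, -9), (9, -9)) = 2.0 <-- minimum
d((-3, 5), (-10, -3)) = 10.6301
d((-3, 5), (9, -9)) = 18.4391
d((-10, -3), (9, -9)) = 19.9249

Closest pair: (7, -9) and (9, -9) with distance 2.0

The closest pair is (7, -9) and (9, -9) with Euclidean distance 2.0. For 5 points, brute-force pairwise comparison is shown above. For large n, the divide-and-conquer algorithm (sort by x, recurse on halves, check the dividing strip) achieves O(n log n).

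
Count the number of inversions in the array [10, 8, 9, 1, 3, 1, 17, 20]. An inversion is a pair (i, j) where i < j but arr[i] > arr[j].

Finding inversions in [10, 8, 9, 1, 3, 1, 17, 20]:

(0, 1): arr[0]=10 > arr[1]=8
(0, 2): arr[0]=10 > arr[2]=9
(0, 3): arr[0]=10 > arr[3]=1
(0, 4): arr[0]=10 > arr[4]=3
(0, 5): arr[0]=10 > arr[5]=1
(1, 3): arr[1]=8 > arr[3]=1
(1, 4): arr[1]=8 > arr[4]=3
(1, 5): arr[1]=8 > arr[5]=1
(2, 3): arr[2]=9 > arr[3]=1
(2, 4): arr[2]=9 > arr[4]=3
(2, 5): arr[2]=9 > arr[5]=1
(4, 5): arr[4]=3 > arr[5]=1

Total inversions: 12

The array has 12 inversion(s): (0,1), (0,2), (0,3), (0,4), (0,5), (1,3), (1,4), (1,5), (2,3), (2,4), (2,5), (4,5). Each pair (i,j) satisfies i < j and arr[i] > arr[j].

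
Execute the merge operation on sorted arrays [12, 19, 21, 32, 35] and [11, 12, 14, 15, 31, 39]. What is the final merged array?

Merging process:

Compare 12 vs 11: take 11 from right. Merged: [11]
Compare 12 vs 12: take 12 from left. Merged: [11, 12]
Compare 19 vs 12: take 12 from right. Merged: [11, 12, 12]
Compare 19 vs 14: take 14 from right. Merged: [11, 12, 12, 14]
Compare 19 vs 15: take 15 from right. Merged: [11, 12, 12, 14, 15]
Compare 19 vs 31: take 19 from left. Merged: [11, 12, 12, 14, 15, 19]
Compare 21 vs 31: take 21 from left. Merged: [11, 12, 12, 14, 15, 19, 21]
Compare 32 vs 31: take 31 from right. Merged: [11, 12, 12, 14, 15, 19, 21, 31]
Compare 32 vs 39: take 32 from left. Merged: [11, 12, 12, 14, 15, 19, 21, 31, 32]
Compare 35 vs 39: take 35 from left. Merged: [11, 12, 12, 14, 15, 19, 21, 31, 32, 35]
Append remaining from right: [39]. Merged: [11, 12, 12, 14, 15, 19, 21, 31, 32, 35, 39]

Final merged array: [11, 12, 12, 14, 15, 19, 21, 31, 32, 35, 39]
Total comparisons: 10

The merged array is [11, 12, 12, 14, 15, 19, 21, 31, 32, 35, 39], requiring 10 comparisons. The merge step runs in O(n) time where n is the total number of elements.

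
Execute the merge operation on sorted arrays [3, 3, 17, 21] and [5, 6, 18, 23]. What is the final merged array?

Merging process:

Compare 3 vs 5: take 3 from left. Merged: [3]
Compare 3 vs 5: take 3 from left. Merged: [3, 3]
Compare 17 vs 5: take 5 from right. Merged: [3, 3, 5]
Compare 17 vs 6: take 6 from right. Merged: [3, 3, 5, 6]
Compare 17 vs 18: take 17 from left. Merged: [3, 3, 5, 6, 17]
Compare 21 vs 18: take 18 from right. Merged: [3, 3, 5, 6, 17, 18]
Compare 21 vs 23: take 21 from left. Merged: [3, 3, 5, 6, 17, 18, 21]
Append remaining from right: [23]. Merged: [3, 3, 5, 6, 17, 18, 21, 23]

Final merged array: [3, 3, 5, 6, 17, 18, 21, 23]
Total comparisons: 7

The merged array is [3, 3, 5, 6, 17, 18, 21, 23], requiring 7 comparisons. The merge step runs in O(n) time where n is the total number of elements.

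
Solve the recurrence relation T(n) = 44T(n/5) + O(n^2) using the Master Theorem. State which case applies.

Master Theorem for T(n) = 44T(n/5) + O(n^2):

a = 44, b = 5, c = 2
log_b(a) = log_5(44) = 2.3512

Case 1: c = 2 < log_5(44) = 2.3512
T(n) = O(n^(log_5 44))

For T(n) = 44T(n/5) + O(n^2): log_5(44) = 2.3512. This is Case 1 of the Master Theorem (c < log_b(a), work dominated by leaves), giving O(n^(log_5 44)).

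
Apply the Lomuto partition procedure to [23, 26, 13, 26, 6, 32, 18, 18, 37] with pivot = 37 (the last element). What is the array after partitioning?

Lomuto partition with pivot = 37:

Initial array: [23, 26, 13, 26, 6, 32, 18, 18, 37]

arr[0]=23 <= 37: swap with position 0, array becomes [23, 26, 13, 26, 6, 32, 18, 18, 37]
arr[1]=26 <= 37: swap with position 1, array becomes [23, 26, 13, 26, 6, 32, 18, 18, 37]
arr[2]=13 <= 37: swap with position 2, array becomes [23, 26, 13, 26, 6, 32, 18, 18, 37]
arr[3]=26 <= 37: swap with position 3, array becomes [23, 26, 13, 26, 6, 32, 18, 18, 37]
arr[4]=6 <= 37: swap with position 4, array becomes [23, 26, 13, 26, 6, 32, 18, 18, 37]
arr[5]=32 <= 37: swap with position 5, array becomes [23, 26, 13, 26, 6, 32, 18, 18, 37]
arr[6]=18 <= 37: swap with position 6, array becomes [23, 26, 13, 26, 6, 32, 18, 18, 37]
arr[7]=18 <= 37: swap with position 7, array becomes [23, 26, 13, 26, 6, 32, 18, 18, 37]

Place pivot at position 8: [23, 26, 13, 26, 6, 32, 18, 18, 37]
Pivot position: 8

After partitioning with pivot 37, the array becomes [23, 26, 13, 26, 6, 32, 18, 18, 37]. The pivot is placed at index 8. All elements to the left of the pivot are <= 37, and all elements to the right are > 37.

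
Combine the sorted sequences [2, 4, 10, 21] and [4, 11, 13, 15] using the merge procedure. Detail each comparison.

Merging process:

Compare 2 vs 4: take 2 from left. Merged: [2]
Compare 4 vs 4: take 4 from left. Merged: [2, 4]
Compare 10 vs 4: take 4 from right. Merged: [2, 4, 4]
Compare 10 vs 11: take 10 from left. Merged: [2, 4, 4, 10]
Compare 21 vs 11: take 11 from right. Merged: [2, 4, 4, 10, 11]
Compare 21 vs 13: take 13 from right. Merged: [2, 4, 4, 10, 11, 13]
Compare 21 vs 15: take 15 from right. Merged: [2, 4, 4, 10, 11, 13, 15]
Append remaining from left: [21]. Merged: [2, 4, 4, 10, 11, 13, 15, 21]

Final merged array: [2, 4, 4, 10, 11, 13, 15, 21]
Total comparisons: 7

The merged array is [2, 4, 4, 10, 11, 13, 15, 21], requiring 7 comparisons. The merge step runs in O(n) time where n is the total number of elements.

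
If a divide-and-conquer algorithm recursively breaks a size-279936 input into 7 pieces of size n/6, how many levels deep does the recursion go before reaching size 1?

For divide and conquer with division factor 6:

Problem sizes at each level:
Level 0: 279936
Level 1: 46656
Level 2: 7776
Level 3: 1296
Level 4: 216
Level 5: 36
Level 6: 6
Level 7: 1

The root is level 0 and the size-1 base case is level 7 (the tree spans levels 0 through 7, i.e. 8 levels counting the root), so the depth is the number of divisions: log_6(279936) = 7

The recursion tree depth is log_6(279936) = 7. At each level, the problem size is divided by 6, so it takes 7 divisions to reduce to a base case of size 1. The algorithm makes 7 recursive calls at each level.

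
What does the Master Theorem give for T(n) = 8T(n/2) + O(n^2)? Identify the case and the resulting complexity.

Master Theorem for T(n) = 8T(n/2) + O(n^2):

a = 8, b = 2, c = 2
log_b(a) = log_2(8) = 3.0000

Case 1: c = 2 < log_2(8) = 3.0000
T(n) = O(n^(log_2 8)) = O(n^3)

For T(n) = 8T(n/2) + O(n^2): log_2(8) = 3.0000. This is Case 1 of the Master Theorem (c < log_b(a), work dominated by leaves), giving O(n^3).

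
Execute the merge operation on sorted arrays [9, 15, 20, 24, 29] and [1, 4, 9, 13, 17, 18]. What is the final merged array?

Merging process:

Compare 9 vs 1: take 1 from right. Merged: [1]
Compare 9 vs 4: take 4 from right. Merged: [1, 4]
Compare 9 vs 9: take 9 from left. Merged: [1, 4, 9]
Compare 15 vs 9: take 9 from right. Merged: [1, 4, 9, 9]
Compare 15 vs 13: take 13 from right. Merged: [1, 4, 9, 9, 13]
Compare 15 vs 17: take 15 from left. Merged: [1, 4, 9, 9, 13, 15]
Compare 20 vs 17: take 17 from right. Merged: [1, 4, 9, 9, 13, 15, 17]
Compare 20 vs 18: take 18 from right. Merged: [1, 4, 9, 9, 13, 15, 17, 18]
Append remaining from left: [20, 24, 29]. Merged: [1, 4, 9, 9, 13, 15, 17, 18, 20, 24, 29]

Final merged array: [1, 4, 9, 9, 13, 15, 17, 18, 20, 24, 29]
Total comparisons: 8

The merged array is [1, 4, 9, 9, 13, 15, 17, 18, 20, 24, 29], requiring 8 comparisons. The merge step runs in O(n) time where n is the total number of elements.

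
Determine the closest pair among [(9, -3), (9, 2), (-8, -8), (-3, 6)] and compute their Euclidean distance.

Computing all pairwise distances among 4 points:

d((9, -3), (9, 2)) = 5.0 <-- minimum
d((9, -3), (-8, -8)) = 17.72
d((9, -3), (-3, 6)) = 15.0
d((9, 2), (-8, -8)) = 19.7231
d((9, 2), (-3, 6)) = 12.6491
d((-8, -8), (-3, 6)) = 14.8661

Closest pair: (9, -3) and (9, 2) with distance 5.0

The closest pair is (9, -3) and (9, 2) with Euclidean distance 5.0. For 4 points, brute-force pairwise comparison is shown above. For large n, the divide-and-conquer algorithm (sort by x, recurse on halves, check the dividing strip) achieves O(n log n).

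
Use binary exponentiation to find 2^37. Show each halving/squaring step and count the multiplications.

Computing 2^37 by squaring (build up from 2^1; each line after the first costs one multiplication):

2^1 = 2
2^2 = (2^1)^2 = 2^2 = 4
2^4 = (2^2)^2 = 4^2 = 16
2^8 = (2^4)^2 = 16^2 = 256
2^9 = 2 * 2^8 = 2 * 256 = 512
2^18 = (2^9)^2 = 512^2 = 262144
2^36 = (2^18)^2 = 262144^2 = 68719476736
2^37 = 2 * 2^36 = 2 * 68719476736 = 137438953472

Result: 137438953472
Multiplications needed: 7 (7 lines after 2^1)

2^37 = 137438953472. Using exponentiation by squaring, this requires 7 multiplications. The key idea: if the exponent is even, square the half-power; if odd, multiply by the base once.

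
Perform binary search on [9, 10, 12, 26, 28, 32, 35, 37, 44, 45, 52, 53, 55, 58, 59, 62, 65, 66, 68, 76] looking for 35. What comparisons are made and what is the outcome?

Binary search for 35 in [9, 10, 12, 26, 28, 32, 35, 37, 44, 45, 52, 53, 55, 58, 59, 62, 65, 66, 68, 76]:

lo=0, hi=19, mid=9, arr[mid]=45 -> 45 > 35, search left half
lo=0, hi=8, mid=4, arr[mid]=28 -> 28 < 35, search right half
lo=5, hi=8, mid=6, arr[mid]=35 -> Found target at index 6!

Binary search finds 35 at index 6 after 3 comparisons. The search repeatedly halves the search space by comparing with the middle element.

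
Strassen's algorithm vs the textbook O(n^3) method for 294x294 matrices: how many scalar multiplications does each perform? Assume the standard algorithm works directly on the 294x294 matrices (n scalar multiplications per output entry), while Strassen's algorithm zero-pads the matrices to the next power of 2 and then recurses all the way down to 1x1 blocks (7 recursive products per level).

Matrix multiplication for 294x294 matrices:

Strassen's algorithm requires power-of-2 dimensions. Pad 294x294 to 512x512 (next power of 2).

Standard algorithm: 294^3 = 25412184 multiplications
Strassen's algorithm: 7^(log2(512)) = 7^9 = 40353607 multiplications
Difference: 25412184 - 40353607 = -14941423 (Strassen uses MORE here due to padding overhead — for small or just-over-power-of-2 n, padding can outweigh the per-level savings)

Standard: 25412184 multiplications (294^3). Strassen: 40353607 multiplications (7^9, after padding to 512x512). Strassen reduces 8 recursive multiplications to 7 at each level.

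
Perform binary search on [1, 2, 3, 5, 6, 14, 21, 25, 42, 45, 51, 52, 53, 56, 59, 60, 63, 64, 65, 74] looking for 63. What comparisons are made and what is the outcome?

Binary search for 63 in [1, 2, 3, 5, 6, 14, 21, 25, 42, 45, 51, 52, 53, 56, 59, 60, 63, 64, 65, 74]:

lo=0, hi=19, mid=9, arr[mid]=45 -> 45 < 63, search right half
lo=10, hi=19, mid=14, arr[mid]=59 -> 59 < 63, search right half
lo=15, hi=19, mid=17, arr[mid]=64 -> 64 > 63, search left half
lo=15, hi=16, mid=15, arr[mid]=60 -> 60 < 63, search right half
lo=16, hi=16, mid=16, arr[mid]=63 -> Found target at index 16!

Binary search finds 63 at index 16 after 5 comparisons. The search repeatedly halves the search space by comparing with the middle element.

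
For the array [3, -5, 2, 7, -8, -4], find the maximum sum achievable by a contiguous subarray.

Using Kadane's algorithm on [3, -5, 2, 7, -8, -4]:

Scanning through the array:
Position 1 (value -5): max_ending_here = -2, max_so_far = 3
Position 2 (value 2): max_ending_here = 2, max_so_far = 3
Position 3 (value 7): max_ending_here = 9, max_so_far = 9
Position 4 (value -8): max_ending_here = 1, max_so_far = 9
Position 5 (value -4): max_ending_here = -3, max_so_far = 9

Maximum subarray: [2, 7]
Maximum sum: 9

The maximum subarray is [2, 7] with sum 9. This subarray runs from index 2 to index 3.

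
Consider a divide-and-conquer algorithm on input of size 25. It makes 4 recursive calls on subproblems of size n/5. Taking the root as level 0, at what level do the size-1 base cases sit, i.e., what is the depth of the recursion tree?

For divide and conquer with division factor 5:

Problem sizes at each level:
Level 0: 25
Level 1: 5
Level 2: 1

The root is level 0 and the size-1 base case is level 2 (the tree spans levels 0 through 2, i.e. 3 levels counting the root), so the depth is the number of divisions: log_5(25) = 2

The recursion tree depth is log_5(25) = 2. At each level, the problem size is divided by 5, so it takes 2 divisions to reduce to a base case of size 1. The algorithm makes 4 recursive calls at each level.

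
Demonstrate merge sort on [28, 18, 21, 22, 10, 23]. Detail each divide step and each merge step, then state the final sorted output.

Merge sort trace:

Split: [28, 18, 21, 22, 10, 23] -> [28, 18, 21] and [22, 10, 23]
  Split: [28, 18, 21] -> [28] and [18, 21]
    Split: [18, 21] -> [18] and [21]
    Merge: [18] + [21] -> [18, 21]
  Merge: [28] + [18, 21] -> [18, 21, 28]
  Split: [22, 10, 23] -> [22] and [10, 23]
    Split: [10, 23] -> [10] and [23]
    Merge: [10] + [23] -> [10, 23]
  Merge: [22] + [10, 23] -> [10, 22, 23]
Merge: [18, 21, 28] + [10, 22, 23] -> [10, 18, 21, 22, 23, 28]

Final sorted array: [10, 18, 21, 22, 23, 28]

The merge sort proceeds by recursively splitting the array and merging sorted halves.
After all merges, the sorted array is [10, 18, 21, 22, 23, 28].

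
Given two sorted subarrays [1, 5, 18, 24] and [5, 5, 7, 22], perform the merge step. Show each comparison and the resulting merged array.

Merging process:

Compare 1 vs 5: take 1 from left. Merged: [1]
Compare 5 vs 5: take 5 from left. Merged: [1, 5]
Compare 18 vs 5: take 5 from right. Merged: [1, 5, 5]
Compare 18 vs 5: take 5 from right. Merged: [1, 5, 5, 5]
Compare 18 vs 7: take 7 from right. Merged: [1, 5, 5, 5, 7]
Compare 18 vs 22: take 18 from left. Merged: [1, 5, 5, 5, 7, 18]
Compare 24 vs 22: take 22 from right. Merged: [1, 5, 5, 5, 7, 18, 22]
Append remaining from left: [24]. Merged: [1, 5, 5, 5, 7, 18, 22, 24]

Final merged array: [1, 5, 5, 5, 7, 18, 22, 24]
Total comparisons: 7

The merged array is [1, 5, 5, 5, 7, 18, 22, 24], requiring 7 comparisons. The merge step runs in O(n) time where n is the total number of elements.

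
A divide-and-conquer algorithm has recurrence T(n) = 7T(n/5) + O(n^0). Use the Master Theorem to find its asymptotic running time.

Master Theorem for T(n) = 7T(n/5) + O(n^0):

a = 7, b = 5, c = 0
log_b(a) = log_5(7) = 1.2091

Case 1: c = 0 < log_5(7) = 1.2091
T(n) = O(n^(log_5 7))

For T(n) = 7T(n/5) + O(n^0): log_5(7) = 1.2091. This is Case 1 of the Master Theorem (c < log_b(a), work dominated by leaves), giving O(n^(log_5 7)).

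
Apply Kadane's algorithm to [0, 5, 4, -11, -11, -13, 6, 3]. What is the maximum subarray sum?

Using Kadane's algorithm on [0, 5, 4, -11, -11, -13, 6, 3]:

Scanning through the array:
Position 1 (value 5): max_ending_here = 5, max_so_far = 5
Position 2 (value 4): max_ending_here = 9, max_so_far = 9
Position 3 (value -11): max_ending_here = -2, max_so_far = 9
Position 4 (value -11): max_ending_here = -11, max_so_far = 9
Position 5 (value -13): max_ending_here = -13, max_so_far = 9
Position 6 (value 6): max_ending_here = 6, max_so_far = 9
Position 7 (value 3): max_ending_here = 9, max_so_far = 9

Maximum subarray: [0, 5, 4]
Maximum sum: 9

The maximum subarray is [0, 5, 4] with sum 9. This subarray runs from index 0 to index 2.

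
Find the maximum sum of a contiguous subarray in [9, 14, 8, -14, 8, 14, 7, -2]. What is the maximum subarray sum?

Using Kadane's algorithm on [9, 14, 8, -14, 8, 14, 7, -2]:

Scanning through the array:
Position 1 (value 14): max_ending_here = 23, max_so_far = 23
Position 2 (value 8): max_ending_here = 31, max_so_far = 31
Position 3 (value -14): max_ending_here = 17, max_so_far = 31
Position 4 (value 8): max_ending_here = 25, max_so_far = 31
Position 5 (value 14): max_ending_here = 39, max_so_far = 39
Position 6 (value 7): max_ending_here = 46, max_so_far = 46
Position 7 (value -2): max_ending_here = 44, max_so_far = 46

Maximum subarray: [9, 14, 8, -14, 8, 14, 7]
Maximum sum: 46

The maximum subarray is [9, 14, 8, -14, 8, 14, 7] with sum 46. This subarray runs from index 0 to index 6.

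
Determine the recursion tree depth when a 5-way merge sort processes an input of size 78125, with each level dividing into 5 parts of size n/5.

For divide and conquer with division factor 5:

Problem sizes at each level:
Level 0: 78125
Level 1: 15625
Level 2: 3125
Level 3: 625
Level 4: 125
Level 5: 25
Level 6: 5
Level 7: 1

The root is level 0 and the size-1 base case is level 7 (the tree spans levels 0 through 7, i.e. 8 levels counting the root), so the depth is the number of divisions: log_5(78125) = 7

The recursion tree depth is log_5(78125) = 7. At each level, the problem size is divided by 5, so it takes 7 divisions to reduce to a base case of size 1. The algorithm makes 5 recursive calls at each level.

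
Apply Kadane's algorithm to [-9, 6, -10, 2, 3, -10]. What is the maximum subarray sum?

Using Kadane's algorithm on [-9, 6, -10, 2, 3, -10]:

Scanning through the array:
Position 1 (value 6): max_ending_here = 6, max_so_far = 6
Position 2 (value -10): max_ending_here = -4, max_so_far = 6
Position 3 (value 2): max_ending_here = 2, max_so_far = 6
Position 4 (value 3): max_ending_here = 5, max_so_far = 6
Position 5 (value -10): max_ending_here = -5, max_so_far = 6

Maximum subarray: [6]
Maximum sum: 6

The maximum subarray is [6] with sum 6. This subarray runs from index 1 to index 1.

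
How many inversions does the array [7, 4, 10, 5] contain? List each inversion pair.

Finding inversions in [7, 4, 10, 5]:

(0, 1): arr[0]=7 > arr[1]=4
(0, 3): arr[0]=7 > arr[3]=5
(2, 3): arr[2]=10 > arr[3]=5

Total inversions: 3

The array has 3 inversion(s): (0,1), (0,3), (2,3). Each pair (i,j) satisfies i < j and arr[i] > arr[j].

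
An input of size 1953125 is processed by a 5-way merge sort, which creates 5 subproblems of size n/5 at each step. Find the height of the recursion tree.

For divide and conquer with division factor 5:

Problem sizes at each level:
Level 0: 1953125
Level 1: 390625
Level 2: 78125
Level 3: 15625
Level 4: 3125
Level 5: 625
Level 6: 125
Level 7: 25
Level 8: 5
Level 9: 1

The root is level 0 and the size-1 base case is level 9 (the tree spans levels 0 through 9, i.e. 10 levels counting the root), so the depth is the number of divisions: log_5(1953125) = 9

The recursion tree depth is log_5(1953125) = 9. At each level, the problem size is divided by 5, so it takes 9 divisions to reduce to a base case of size 1. The algorithm makes 5 recursive calls at each level.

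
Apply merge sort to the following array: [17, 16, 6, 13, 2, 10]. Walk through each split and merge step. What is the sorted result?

Merge sort trace:

Split: [17, 16, 6, 13, 2, 10] -> [17, 16, 6] and [13, 2, 10]
  Split: [17, 16, 6] -> [17] and [16, 6]
    Split: [16, 6] -> [16] and [6]
    Merge: [16] + [6] -> [6, 16]
  Merge: [17] + [6, 16] -> [6, 16, 17]
  Split: [13, 2, 10] -> [13] and [2, 10]
    Split: [2, 10] -> [2] and [10]
    Merge: [2] + [10] -> [2, 10]
  Merge: [13] + [2, 10] -> [2, 10, 13]
Merge: [6, 16, 17] + [2, 10, 13] -> [2, 6, 10, 13, 16, 17]

Final sorted array: [2, 6, 10, 13, 16, 17]

The merge sort proceeds by recursively splitting the array and merging sorted halves.
After all merges, the sorted array is [2, 6, 10, 13, 16, 17].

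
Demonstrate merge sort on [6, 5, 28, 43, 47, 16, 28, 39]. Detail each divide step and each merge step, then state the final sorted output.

Merge sort trace:

Split: [6, 5, 28, 43, 47, 16, 28, 39] -> [6, 5, 28, 43] and [47, 16, 28, 39]
  Split: [6, 5, 28, 43] -> [6, 5] and [28, 43]
    Split: [6, 5] -> [6] and [5]
    Merge: [6] + [5] -> [5, 6]
    Split: [28, 43] -> [28] and [43]
    Merge: [28] + [43] -> [28, 43]
  Merge: [5, 6] + [28, 43] -> [5, 6, 28, 43]
  Split: [47, 16, 28, 39] -> [47, 16] and [28, 39]
    Split: [47, 16] -> [47] and [16]
    Merge: [47] + [16] -> [16, 47]
    Split: [28, 39] -> [28] and [39]
    Merge: [28] + [39] -> [28, 39]
  Merge: [16, 47] + [28, 39] -> [16, 28, 39, 47]
Merge: [5, 6, 28, 43] + [16, 28, 39, 47] -> [5, 6, 16, 28, 28, 39, 43, 47]

Final sorted array: [5, 6, 16, 28, 28, 39, 43, 47]

The merge sort proceeds by recursively splitting the array and merging sorted halves.
After all merges, the sorted array is [5, 6, 16, 28, 28, 39, 43, 47].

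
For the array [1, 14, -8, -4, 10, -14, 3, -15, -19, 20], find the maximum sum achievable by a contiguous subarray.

Using Kadane's algorithm on [1, 14, -8, -4, 10, -14, 3, -15, -19, 20]:

Scanning through the array:
Position 1 (value 14): max_ending_here = 15, max_so_far = 15
Position 2 (value -8): max_ending_here = 7, max_so_far = 15
Position 3 (value -4): max_ending_here = 3, max_so_far = 15
Position 4 (value 10): max_ending_here = 13, max_so_far = 15
Position 5 (value -14): max_ending_here = -1, max_so_far = 15
Position 6 (value 3): max_ending_here = 3, max_so_far = 15
Position 7 (value -15): max_ending_here = -12, max_so_far = 15
Position 8 (value -19): max_ending_here = -19, max_so_far = 15
Position 9 (value 20): max_ending_here = 20, max_so_far = 20

Maximum subarray: [20]
Maximum sum: 20

The maximum subarray is [20] with sum 20. This subarray runs from index 9 to index 9.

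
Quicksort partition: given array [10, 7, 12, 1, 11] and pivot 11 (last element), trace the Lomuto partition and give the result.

Lomuto partition with pivot = 11:

Initial array: [10, 7, 12, 1, 11]

arr[0]=10 <= 11: swap with position 0, array becomes [10, 7, 12, 1, 11]
arr[1]=7 <= 11: swap with position 1, array becomes [10, 7, 12, 1, 11]
arr[2]=12 > 11: no swap
arr[3]=1 <= 11: swap with position 2, array becomes [10, 7, 1, 12, 11]

Place pivot at position 3: [10, 7, 1, 11, 12]
Pivot position: 3

After partitioning with pivot 11, the array becomes [10, 7, 1, 11, 12]. The pivot is placed at index 3. All elements to the left of the pivot are <= 11, and all elements to the right are > 11.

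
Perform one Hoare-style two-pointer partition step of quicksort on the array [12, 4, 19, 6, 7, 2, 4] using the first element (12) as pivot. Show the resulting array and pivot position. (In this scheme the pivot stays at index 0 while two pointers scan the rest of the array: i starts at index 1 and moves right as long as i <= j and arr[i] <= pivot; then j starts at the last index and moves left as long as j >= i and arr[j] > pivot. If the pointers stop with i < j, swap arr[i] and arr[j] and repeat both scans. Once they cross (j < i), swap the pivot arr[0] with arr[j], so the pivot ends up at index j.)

Hoare-style two-pointer partition with pivot = 12:

Initial array: [12, 4, 19, 6, 7, 2, 4]

Pointers start at i = 1, j = 6.
i stops at index 2 (arr[2]=19 > 12), j stops at index 6 (arr[6]=4 <= 12): swap arr[2] and arr[6], array becomes [12, 4, 4, 6, 7, 2, 19]
i ends at 6, j ends at 5: the pointers have crossed (j < i), so scanning stops.

Swap pivot arr[0] with arr[5] to place pivot at position 5: [2, 4, 4, 6, 7, 12, 19]
Pivot position: 5

After partitioning with pivot 12, the array becomes [2, 4, 4, 6, 7, 12, 19]. The pivot is placed at index 5. All elements to the left of the pivot are <= 12, and all elements to the right are > 12.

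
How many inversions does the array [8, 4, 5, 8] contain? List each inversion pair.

Finding inversions in [8, 4, 5, 8]:

(0, 1): arr[0]=8 > arr[1]=4
(0, 2): arr[0]=8 > arr[2]=5

Total inversions: 2

The array has 2 inversion(s): (0,1), (0,2). Each pair (i,j) satisfies i < j and arr[i] > arr[j].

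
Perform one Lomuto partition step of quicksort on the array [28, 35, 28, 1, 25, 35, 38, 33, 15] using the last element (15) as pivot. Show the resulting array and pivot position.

Lomuto partition with pivot = 15:

Initial array: [28, 35, 28, 1, 25, 35, 38, 33, 15]

arr[0]=28 > 15: no swap
arr[1]=35 > 15: no swap
arr[2]=28 > 15: no swap
arr[3]=1 <= 15: swap with position 0, array becomes [1, 35, 28, 28, 25, 35, 38, 33, 15]
arr[4]=25 > 15: no swap
arr[5]=35 > 15: no swap
arr[6]=38 > 15: no swap
arr[7]=33 > 15: no swap

Place pivot at position 1: [1, 15, 28, 28, 25, 35, 38, 33, 35]
Pivot position: 1

After partitioning with pivot 15, the array becomes [1, 15, 28, 28, 25, 35, 38, 33, 35]. The pivot is placed at index 1. All elements to the left of the pivot are <= 15, and all elements to the right are > 15.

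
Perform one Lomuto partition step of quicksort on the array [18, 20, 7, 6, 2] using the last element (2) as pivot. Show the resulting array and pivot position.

Lomuto partition with pivot = 2:

Initial array: [18, 20, 7, 6, 2]

arr[0]=18 > 2: no swap
arr[1]=20 > 2: no swap
arr[2]=7 > 2: no swap
arr[3]=6 > 2: no swap

Place pivot at position 0: [2, 20, 7, 6, 18]
Pivot position: 0

After partitioning with pivot 2, the array becomes [2, 20, 7, 6, 18]. The pivot is placed at index 0. All elements to the left of the pivot are <= 2, and all elements to the right are > 2.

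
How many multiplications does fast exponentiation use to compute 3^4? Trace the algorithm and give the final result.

Computing 3^4 by squaring (build up from 3^1; each line after the first costs one multiplication):

3^1 = 3
3^2 = (3^1)^2 = 3^2 = 9
3^4 = (3^2)^2 = 9^2 = 81

Result: 81
Multiplications needed: 2 (2 lines after 3^1)

3^4 = 81. Using exponentiation by squaring, this requires 2 multiplications. The key idea: if the exponent is even, square the half-power; if odd, multiply by the base once.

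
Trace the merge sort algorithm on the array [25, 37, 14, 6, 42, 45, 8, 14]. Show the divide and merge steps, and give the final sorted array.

Merge sort trace:

Split: [25, 37, 14, 6, 42, 45, 8, 14] -> [25, 37, 14, 6] and [42, 45, 8, 14]
  Split: [25, 37, 14, 6] -> [25, 37] and [14, 6]
    Split: [25, 37] -> [25] and [37]
    Merge: [25] + [37] -> [25, 37]
    Split: [14, 6] -> [14] and [6]
    Merge: [14] + [6] -> [6, 14]
  Merge: [25, 37] + [6, 14] -> [6, 14, 25, 37]
  Split: [42, 45, 8, 14] -> [42, 45] and [8, 14]
    Split: [42, 45] -> [42] and [45]
    Merge: [42] + [45] -> [42, 45]
    Split: [8, 14] -> [8] and [14]
    Merge: [8] + [14] -> [8, 14]
  Merge: [42, 45] + [8, 14] -> [8, 14, 42, 45]
Merge: [6, 14, 25, 37] + [8, 14, 42, 45] -> [6, 8, 14, 14, 25, 37, 42, 45]

Final sorted array: [6, 8, 14, 14, 25, 37, 42, 45]

The merge sort proceeds by recursively splitting the array and merging sorted halves.
After all merges, the sorted array is [6, 8, 14, 14, 25, 37, 42, 45].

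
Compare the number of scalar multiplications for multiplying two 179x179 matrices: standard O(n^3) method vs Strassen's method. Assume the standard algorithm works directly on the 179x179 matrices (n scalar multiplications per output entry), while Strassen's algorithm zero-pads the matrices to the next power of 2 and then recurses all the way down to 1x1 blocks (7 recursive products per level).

Matrix multiplication for 179x179 matrices:

Strassen's algorithm requires power-of-2 dimensions. Pad 179x179 to 256x256 (next power of 2).

Standard algorithm: 179^3 = 5735339 multiplications
Strassen's algorithm: 7^(log2(256)) = 7^8 = 5764801 multiplications
Difference: 5735339 - 5764801 = -29462 (Strassen uses MORE here due to padding overhead — for small or just-over-power-of-2 n, padding can outweigh the per-level savings)

Standard: 5735339 multiplications (179^3). Strassen: 5764801 multiplications (7^8, after padding to 256x256). Strassen reduces 8 recursive multiplications to 7 at each level.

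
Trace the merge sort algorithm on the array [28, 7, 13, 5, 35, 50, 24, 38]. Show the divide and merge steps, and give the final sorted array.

Merge sort trace:

Split: [28, 7, 13, 5, 35, 50, 24, 38] -> [28, 7, 13, 5] and [35, 50, 24, 38]
  Split: [28, 7, 13, 5] -> [28, 7] and [13, 5]
    Split: [28, 7] -> [28] and [7]
    Merge: [28] + [7] -> [7, 28]
    Split: [13, 5] -> [13] and [5]
    Merge: [13] + [5] -> [5, 13]
  Merge: [7, 28] + [5, 13] -> [5, 7, 13, 28]
  Split: [35, 50, 24, 38] -> [35, 50] and [24, 38]
    Split: [35, 50] -> [35] and [50]
    Merge: [35] + [50] -> [35, 50]
    Split: [24, 38] -> [24] and [38]
    Merge: [24] + [38] -> [24, 38]
  Merge: [35, 50] + [24, 38] -> [24, 35, 38, 50]
Merge: [5, 7, 13, 28] + [24, 35, 38, 50] -> [5, 7, 13, 24, 28, 35, 38, 50]

Final sorted array: [5, 7, 13, 24, 28, 35, 38, 50]

The merge sort proceeds by recursively splitting the array and merging sorted halves.
After all merges, the sorted array is [5, 7, 13, 24, 28, 35, 38, 50].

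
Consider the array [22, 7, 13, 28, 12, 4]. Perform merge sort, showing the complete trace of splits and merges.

Merge sort trace:

Split: [22, 7, 13, 28, 12, 4] -> [22, 7, 13] and [28, 12, 4]
  Split: [22, 7, 13] -> [22] and [7, 13]
    Split: [7, 13] -> [7] and [13]
    Merge: [7] + [13] -> [7, 13]
  Merge: [22] + [7, 13] -> [7, 13, 22]
  Split: [28, 12, 4] -> [28] and [12, 4]
    Split: [12, 4] -> [12] and [4]
    Merge: [12] + [4] -> [4, 12]
  Merge: [28] + [4, 12] -> [4, 12, 28]
Merge: [7, 13, 22] + [4, 12, 28] -> [4, 7, 12, 13, 22, 28]

Final sorted array: [4, 7, 12, 13, 22, 28]

The merge sort proceeds by recursively splitting the array and merging sorted halves.
After all merges, the sorted array is [4, 7, 12, 13, 22, 28].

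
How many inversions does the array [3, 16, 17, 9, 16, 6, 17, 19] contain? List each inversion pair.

Finding inversions in [3, 16, 17, 9, 16, 6, 17, 19]:

(1, 3): arr[1]=16 > arr[3]=9
(1, 5): arr[1]=16 > arr[5]=6
(2, 3): arr[2]=17 > arr[3]=9
(2, 4): arr[2]=17 > arr[4]=16
(2, 5): arr[2]=17 > arr[5]=6
(3, 5): arr[3]=9 > arr[5]=6
(4, 5): arr[4]=16 > arr[5]=6

Total inversions: 7

The array has 7 inversion(s): (1,3), (1,5), (2,3), (2,4), (2,5), (3,5), (4,5). Each pair (i,j) satisfies i < j and arr[i] > arr[j].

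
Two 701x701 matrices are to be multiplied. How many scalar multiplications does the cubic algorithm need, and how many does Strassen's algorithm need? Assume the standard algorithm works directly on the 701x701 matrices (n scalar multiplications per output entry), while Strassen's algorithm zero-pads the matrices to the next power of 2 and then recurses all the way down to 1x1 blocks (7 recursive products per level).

Matrix multiplication for 701x701 matrices:

Strassen's algorithm requires power-of-2 dimensions. Pad 701x701 to 1024x1024 (next power of 2).

Standard algorithm: 701^3 = 344472101 multiplications
Strassen's algorithm: 7^(log2(1024)) = 7^10 = 282475249 multiplications
Savings: 344472101 - 282475249 = 61996852 multiplications

Standard: 344472101 multiplications (701^3). Strassen: 282475249 multiplications (7^10, after padding to 1024x1024). Strassen reduces 8 recursive multiplications to 7 at each level.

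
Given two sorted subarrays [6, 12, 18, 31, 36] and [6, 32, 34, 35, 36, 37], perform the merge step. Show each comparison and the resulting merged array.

Merging process:

Compare 6 vs 6: take 6 from left. Merged: [6]
Compare 12 vs 6: take 6 from right. Merged: [6, 6]
Compare 12 vs 32: take 12 from left. Merged: [6, 6, 12]
Compare 18 vs 32: take 18 from left. Merged: [6, 6, 12, 18]
Compare 31 vs 32: take 31 from left. Merged: [6, 6, 12, 18, 31]
Compare 36 vs 32: take 32 from right. Merged: [6, 6, 12, 18, 31, 32]
Compare 36 vs 34: take 34 from right. Merged: [6, 6, 12, 18, 31, 32, 34]
Compare 36 vs 35: take 35 from right. Merged: [6, 6, 12, 18, 31, 32, 34, 35]
Compare 36 vs 36: take 36 from left. Merged: [6, 6, 12, 18, 31, 32, 34, 35, 36]
Append remaining from right: [36, 37]. Merged: [6, 6, 12, 18, 31, 32, 34, 35, 36, 36, 37]

Final merged array: [6, 6, 12, 18, 31, 32, 34, 35, 36, 36, 37]
Total comparisons: 9

The merged array is [6, 6, 12, 18, 31, 32, 34, 35, 36, 36, 37], requiring 9 comparisons. The merge step runs in O(n) time where n is the total number of elements.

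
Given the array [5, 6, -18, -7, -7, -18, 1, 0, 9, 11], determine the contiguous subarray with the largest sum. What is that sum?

Using Kadane's algorithm on [5, 6, -18, -7, -7, -18, 1, 0, 9, 11]:

Scanning through the array:
Position 1 (value 6): max_ending_here = 11, max_so_far = 11
Position 2 (value -18): max_ending_here = -7, max_so_far = 11
Position 3 (value -7): max_ending_here = -7, max_so_far = 11
Position 4 (value -7): max_ending_here = -7, max_so_far = 11
Position 5 (value -18): max_ending_here = -18, max_so_far = 11
Position 6 (value 1): max_ending_here = 1, max_so_far = 11
Position 7 (value 0): max_ending_here = 1, max_so_far = 11
Position 8 (value 9): max_ending_here = 10, max_so_far = 11
Position 9 (value 11): max_ending_here = 21, max_so_far = 21

Maximum subarray: [1, 0, 9, 11]
Maximum sum: 21

The maximum subarray is [1, 0, 9, 11] with sum 21. This subarray runs from index 6 to index 9.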